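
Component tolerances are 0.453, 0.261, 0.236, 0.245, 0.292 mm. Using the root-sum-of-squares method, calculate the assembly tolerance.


RSS = sqrt(0.453^2 + 0.261^2 + 0.236^2 + 0.245^2 + 0.292^2)
= sqrt(0.474315)
= 0.6887

0.6887


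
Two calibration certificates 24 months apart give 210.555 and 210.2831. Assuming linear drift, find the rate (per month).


rate = (v2 - v1) / months
= (210.2831 - 210.555) / 24
= -0.2719 / 24
= -0.0113

-0.0113


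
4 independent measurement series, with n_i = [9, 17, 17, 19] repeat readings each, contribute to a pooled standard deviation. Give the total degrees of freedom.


nu = sum_i (n_i - 1)
nu = ((9 - 1) + (17 - 1) + (17 - 1) + (19 - 1))
nu = 8 + 16 + 16 + 18
nu = 58

58


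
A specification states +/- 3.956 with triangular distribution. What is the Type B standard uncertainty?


u_B = half_width / sqrt(6)
u_B = 3.956 / 2.4494897
u_B = 1.6150

1.6150


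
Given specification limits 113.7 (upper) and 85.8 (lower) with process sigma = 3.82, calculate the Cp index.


Cp = (USL - LSL) / (6 * sigma)
= (113.7 - 85.8) / (6 * 3.82)
= 27.9000 / 22.9200
= 1.2173

1.2173


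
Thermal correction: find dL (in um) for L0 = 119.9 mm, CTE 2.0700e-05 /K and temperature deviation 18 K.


dL = L * alpha * dT
= 119.9 * 2.0700e-05 * 18
= 0.0446747 mm
dL_um = 0.0446747 * 1000 = 44.6747 um

44.6747


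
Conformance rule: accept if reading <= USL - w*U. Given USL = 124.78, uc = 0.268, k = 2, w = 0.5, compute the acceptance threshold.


U = k * uc = 2 * 0.268 = 0.536
guard band g = w * U = 0.5 * 0.536 = 0.268
AL = USL - g = 124.78 - 0.268
AL = 124.5120

124.5120


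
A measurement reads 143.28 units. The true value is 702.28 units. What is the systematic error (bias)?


Systematic error = measured - true
= 143.28 - 702.28
= -559.0000

-559.0000


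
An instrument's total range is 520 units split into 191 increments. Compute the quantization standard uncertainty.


resolution = range / divisions
resolution = 520 / 191 = 2.7225131
u_res = resolution / (2*sqrt(3))
u_res = 2.7225131 / 3.4641016
u_res = 0.7859

0.7859


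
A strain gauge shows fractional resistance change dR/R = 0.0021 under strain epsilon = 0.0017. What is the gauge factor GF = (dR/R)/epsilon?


GF = (dR/R) / epsilon
= 0.0021 / 0.0017
= 1.2353

1.2353


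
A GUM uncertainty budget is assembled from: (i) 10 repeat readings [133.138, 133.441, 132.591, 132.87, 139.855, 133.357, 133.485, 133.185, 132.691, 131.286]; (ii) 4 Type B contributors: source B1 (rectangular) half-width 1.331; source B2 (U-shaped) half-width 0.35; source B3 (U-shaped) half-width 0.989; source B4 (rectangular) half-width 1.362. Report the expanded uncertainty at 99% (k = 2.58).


mean = (133.138 + 133.441 + 132.591 + 132.87 + 139.855 + 133.357 + 133.485 + 133.185 + 132.691 + 131.286) / 10 = 133.5899
s = sqrt(sum((x - mean)^2)/(n-1)) = 2.2934469
u_A = s / sqrt(n) = 2.2934469 / sqrt(10) = 0.72525159
u_B1 = 1.331 / sqrt(3) = 0.76845321
u_B2 = 0.35 / sqrt(2) = 0.24748737
u_B3 = 0.989 / sqrt(2) = 0.69932861
u_B4 = 1.362 / sqrt(3) = 0.78635107
uc = sqrt(0.72525159^2 + 0.76845321^2 + 0.24748737^2 + 0.69932861^2 + 0.78635107^2) = 1.5116775
U = k * uc = 2.58 * 1.5116775
U = 3.9001

3.9001


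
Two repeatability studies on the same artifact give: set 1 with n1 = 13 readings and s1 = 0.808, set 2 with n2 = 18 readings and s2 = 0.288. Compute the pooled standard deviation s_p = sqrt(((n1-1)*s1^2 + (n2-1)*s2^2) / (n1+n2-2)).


s_p = sqrt(((n1-1)*s1^2 + (n2-1)*s2^2) / (n1+n2-2))
numerator = (13-1)*0.808^2 + (18-1)*0.288^2 = 7.834368 + 1.410048 = 9.244416
denominator = 13 + 18 - 2 = 29
s_p^2 = 9.244416 / 29 = 0.31877297
s_p = sqrt(0.31877297) = 0.5646

0.5646


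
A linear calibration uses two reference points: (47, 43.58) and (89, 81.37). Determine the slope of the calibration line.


slope = (y2 - y1) / (x2 - x1)
= (81.37 - 43.58) / (89 - 47)
= 37.7900 / 42
= 0.8998

0.8998


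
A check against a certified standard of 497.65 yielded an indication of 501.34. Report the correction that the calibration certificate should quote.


Correction = standard - reading
= 497.65 - 501.34
= -3.6900

-3.6900


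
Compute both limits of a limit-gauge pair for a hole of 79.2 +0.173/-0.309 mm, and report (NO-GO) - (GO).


GO = nominal - lower_tol (smallest hole = maximum material condition)
GO = 79.2 - 0.309 = 78.891
NO-GO = nominal + upper_tol (largest hole = least material condition)
NO-GO = 79.2 + 0.173 = 79.373
spread = NO-GO - GO = 79.373 - 78.891 = 0.4820

0.4820


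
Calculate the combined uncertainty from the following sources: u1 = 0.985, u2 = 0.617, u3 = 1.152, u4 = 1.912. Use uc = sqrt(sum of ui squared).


uc = sqrt(0.985^2 + 0.617^2 + 1.152^2 + 1.912^2)
uc = sqrt(6.333762)
uc = 2.5167

2.5167


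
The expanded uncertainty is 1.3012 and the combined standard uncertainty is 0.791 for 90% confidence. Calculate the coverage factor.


k = U / uc
k = 1.3012 / 0.791
k = 1.645

1.645


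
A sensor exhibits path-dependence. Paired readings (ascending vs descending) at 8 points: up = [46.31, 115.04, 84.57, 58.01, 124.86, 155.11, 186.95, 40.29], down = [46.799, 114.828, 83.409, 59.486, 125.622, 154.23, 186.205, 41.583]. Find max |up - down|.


|46.31 - 46.799| = 0.4890
|115.04 - 114.828| = 0.2120
|84.57 - 83.409| = 1.1610
|58.01 - 59.486| = 1.4760
|124.86 - 125.622| = 0.7620
|155.11 - 154.23| = 0.8800
|186.95 - 186.205| = 0.7450
|40.29 - 41.583| = 1.2930
hysteresis = max(diffs) = 1.4760

1.4760


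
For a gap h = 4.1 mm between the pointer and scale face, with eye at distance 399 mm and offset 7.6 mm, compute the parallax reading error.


error = h * offset / d
= 4.1 * 7.6 / 399
= 0.0781

0.0781


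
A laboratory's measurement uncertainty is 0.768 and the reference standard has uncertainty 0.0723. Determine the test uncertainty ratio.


TUR = u_lab / u_ref
= 0.768 / 0.0723
= 10.6224

10.6224


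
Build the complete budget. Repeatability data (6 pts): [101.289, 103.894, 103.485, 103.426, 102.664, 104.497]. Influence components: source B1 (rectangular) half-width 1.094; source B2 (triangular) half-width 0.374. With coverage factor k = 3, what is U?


mean = (101.289 + 103.894 + 103.485 + 103.426 + 102.664 + 104.497) / 6 = 103.2091667
s = sqrt(sum((x - mean)^2)/(n-1)) = 1.1166789
u_A = s / sqrt(n) = 1.1166789 / sqrt(6) = 0.45588225
u_B1 = 1.094 / sqrt(3) = 0.63162119
u_B2 = 0.374 / sqrt(6) = 0.15268486
uc = sqrt(0.45588225^2 + 0.63162119^2 + 0.15268486^2) = 0.79377996
U = k * uc = 3 * 0.79377996
U = 2.3813

2.3813


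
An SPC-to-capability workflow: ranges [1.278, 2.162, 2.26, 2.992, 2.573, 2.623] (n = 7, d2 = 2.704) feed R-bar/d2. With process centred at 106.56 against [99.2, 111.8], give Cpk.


R_bar = (1.278 + 2.162 + 2.26 + 2.992 + 2.573 + 2.623) / 6 = 2.3146667
sigma = R_bar / d2 = 2.3146667 / 2.704 = 0.85601579
Cp = (USL - LSL)/(6*sigma) = (111.8 - 99.2)/(6*0.85601579) = 2.4532
Cpu = (111.8 - 106.56)/(3*0.85601579) = 2.0405
Cpl = (106.56 - 99.2)/(3*0.85601579) = 2.8660
Cpk = min(Cpu, Cpl) = 2.0405

2.0405


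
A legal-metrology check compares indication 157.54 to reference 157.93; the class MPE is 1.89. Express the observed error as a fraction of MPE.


e = indication - reference = 157.54 - 157.93 = -0.3900
|e| = 0.3900
ratio = |e| / MPE = 0.3900 / 1.89
ratio = 0.2063

0.2063


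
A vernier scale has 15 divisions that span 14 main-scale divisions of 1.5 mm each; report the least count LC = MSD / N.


LC = MSD / n_div
= 1.5 / 15
= 0.1000

0.1000


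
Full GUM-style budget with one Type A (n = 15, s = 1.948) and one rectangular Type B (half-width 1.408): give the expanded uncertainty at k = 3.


u_A = s / sqrt(n) = 1.948 / sqrt(15) = 0.50297144
u_B = half_width / sqrt(3) = 1.408 / sqrt(3) = 0.81290918
uc = sqrt(u_A^2 + u_B^2) = sqrt(0.50297144^2 + 0.81290918^2) = 0.95592971
U = k * uc = 3 * 0.95592971
U = 2.8678

2.8678


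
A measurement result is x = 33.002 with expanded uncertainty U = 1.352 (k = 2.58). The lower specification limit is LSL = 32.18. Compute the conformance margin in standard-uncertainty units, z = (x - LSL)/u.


u = U / k = 1.352 / 2.58 = 0.52403101
margin = |LSL - x| = |32.18 - 33.002| = 0.822
z = margin / u = 0.822 / 0.52403101
z = 1.5686

1.5686


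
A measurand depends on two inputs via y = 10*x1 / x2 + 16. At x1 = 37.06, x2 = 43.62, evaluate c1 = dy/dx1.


y = 10*x1 / x2 + 16
dy/dx1 = 10/x2
Evaluate at x2 = 43.62: c1 = 10 / 43.62
c1 = 0.2293

0.2293


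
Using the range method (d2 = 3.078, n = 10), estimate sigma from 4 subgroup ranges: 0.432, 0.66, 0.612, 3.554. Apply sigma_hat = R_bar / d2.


R_bar = (0.432 + 0.66 + 0.612 + 3.554) / 4
R_bar = 5.258 / 4 = 1.3145
sigma_hat = R_bar / d2 = 1.3145 / 3.078 = 0.4271

0.4271


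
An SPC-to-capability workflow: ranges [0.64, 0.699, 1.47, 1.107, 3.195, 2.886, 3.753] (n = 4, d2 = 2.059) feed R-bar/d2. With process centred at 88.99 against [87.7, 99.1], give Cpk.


R_bar = (0.64 + 0.699 + 1.47 + 1.107 + 3.195 + 2.886 + 3.753) / 7 = 1.9642857
sigma = R_bar / d2 = 1.9642857 / 2.059 = 0.95399985
Cp = (USL - LSL)/(6*sigma) = (99.1 - 87.7)/(6*0.95399985) = 1.9916
Cpu = (99.1 - 88.99)/(3*0.95399985) = 3.5325
Cpl = (88.99 - 87.7)/(3*0.95399985) = 0.4507
Cpk = min(Cpu, Cpl) = 0.4507

0.4507


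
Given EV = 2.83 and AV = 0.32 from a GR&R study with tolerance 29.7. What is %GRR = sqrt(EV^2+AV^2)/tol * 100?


GRR = sqrt(EV^2 + AV^2) = sqrt(2.83^2 + 0.32^2) = 2.8480344
%GRR = GRR / tol * 100 = 2.8480344 / 29.7 * 100
%GRR = 9.5893

9.5893


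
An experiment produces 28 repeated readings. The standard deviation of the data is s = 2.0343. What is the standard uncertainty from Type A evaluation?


u_A = s / sqrt(n)
u_A = 2.0343 / sqrt(28)
u_A = 2.0343 / 5.2915026
u_A = 0.3844

0.3844


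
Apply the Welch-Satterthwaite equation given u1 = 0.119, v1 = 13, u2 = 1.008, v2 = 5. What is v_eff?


uc = sqrt(u1^2 + u2^2) = sqrt(0.119^2 + 1.008^2) = 1.015
v_eff = uc^4 / (u1^4/v1 + u2^4/v2)
= 1.015^4 / (0.119^4/13 + 1.008^4/5)
= 1.0613636 / 0.20649264
v_eff = 5.1400

5.1400


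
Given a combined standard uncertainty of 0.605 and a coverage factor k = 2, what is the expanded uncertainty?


U = k * uc
U = 2 * 0.605
U = 1.2100

1.2100


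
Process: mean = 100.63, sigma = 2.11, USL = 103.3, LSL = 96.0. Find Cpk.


Cpu = (USL - mean) / (3*sigma) = (103.3 - 100.63) / (3*2.11) = 0.4218
Cpl = (mean - LSL) / (3*sigma) = (100.63 - 96.0) / (3*2.11) = 0.7314
Cpk = min(Cpu, Cpl) = 0.4218

0.4218


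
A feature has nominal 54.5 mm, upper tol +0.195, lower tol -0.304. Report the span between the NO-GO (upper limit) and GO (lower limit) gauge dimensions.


GO = nominal - lower_tol (smallest hole = maximum material condition)
GO = 54.5 - 0.304 = 54.196
NO-GO = nominal + upper_tol (largest hole = least material condition)
NO-GO = 54.5 + 0.195 = 54.695
spread = NO-GO - GO = 54.695 - 54.196 = 0.4990

0.4990


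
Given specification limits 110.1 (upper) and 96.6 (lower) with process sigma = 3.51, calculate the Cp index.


Cp = (USL - LSL) / (6 * sigma)
= (110.1 - 96.6) / (6 * 3.51)
= 13.5000 / 21.0600
= 0.6410

0.6410


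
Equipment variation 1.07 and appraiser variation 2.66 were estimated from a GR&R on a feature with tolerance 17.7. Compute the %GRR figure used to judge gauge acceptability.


GRR = sqrt(EV^2 + AV^2) = sqrt(1.07^2 + 2.66^2) = 2.8671414
%GRR = GRR / tol * 100 = 2.8671414 / 17.7 * 100
%GRR = 16.1985

16.1985


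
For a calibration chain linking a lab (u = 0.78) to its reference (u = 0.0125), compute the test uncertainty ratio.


TUR = u_lab / u_ref
= 0.78 / 0.0125
= 62.4000

62.4000


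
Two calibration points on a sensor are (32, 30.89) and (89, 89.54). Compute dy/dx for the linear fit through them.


slope = (y2 - y1) / (x2 - x1)
= (89.54 - 30.89) / (89 - 32)
= 58.6500 / 57
= 1.0289

1.0289


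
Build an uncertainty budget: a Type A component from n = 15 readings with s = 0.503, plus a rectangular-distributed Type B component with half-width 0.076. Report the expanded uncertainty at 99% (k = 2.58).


u_A = s / sqrt(n) = 0.503 / sqrt(15) = 0.12987404
u_B = half_width / sqrt(3) = 0.076 / sqrt(3) = 0.04387862
uc = sqrt(u_A^2 + u_B^2) = sqrt(0.12987404^2 + 0.04387862^2) = 0.1370861
U = k * uc = 2.58 * 0.1370861
U = 0.3537

0.3537


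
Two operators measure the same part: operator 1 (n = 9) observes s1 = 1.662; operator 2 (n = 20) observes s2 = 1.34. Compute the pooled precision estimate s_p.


s_p = sqrt(((n1-1)*s1^2 + (n2-1)*s2^2) / (n1+n2-2))
numerator = (9-1)*1.662^2 + (20-1)*1.34^2 = 22.097952 + 34.1164 = 56.214352
denominator = 9 + 20 - 2 = 27
s_p^2 = 56.214352 / 27 = 2.082013
s_p = sqrt(2.082013) = 1.4429

1.4429


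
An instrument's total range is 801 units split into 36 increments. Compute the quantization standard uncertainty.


resolution = range / divisions
resolution = 801 / 36 = 22.25
u_res = resolution / (2*sqrt(3))
u_res = 22.25 / 3.4641016
u_res = 6.4230

6.4230


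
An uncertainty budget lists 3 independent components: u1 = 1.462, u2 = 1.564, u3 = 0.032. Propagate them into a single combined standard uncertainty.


uc = sqrt(1.462^2 + 1.564^2 + 0.032^2)
uc = sqrt(4.584564)
uc = 2.1412

2.1412


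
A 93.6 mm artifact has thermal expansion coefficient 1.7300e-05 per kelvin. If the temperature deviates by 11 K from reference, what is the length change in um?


dL = L * alpha * dT
= 93.6 * 1.7300e-05 * 11
= 0.0178121 mm
dL_um = 0.0178121 * 1000 = 17.8121 um

17.8121


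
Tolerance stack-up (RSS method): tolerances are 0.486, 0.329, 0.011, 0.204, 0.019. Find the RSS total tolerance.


RSS = sqrt(0.486^2 + 0.329^2 + 0.011^2 + 0.204^2 + 0.019^2)
= sqrt(0.386535)
= 0.6217

0.6217


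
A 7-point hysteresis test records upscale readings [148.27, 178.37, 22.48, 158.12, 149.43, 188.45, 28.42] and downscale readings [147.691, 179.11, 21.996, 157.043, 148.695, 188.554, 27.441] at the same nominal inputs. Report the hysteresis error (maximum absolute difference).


|148.27 - 147.691| = 0.5790
|178.37 - 179.11| = 0.7400
|22.48 - 21.996| = 0.4840
|158.12 - 157.043| = 1.0770
|149.43 - 148.695| = 0.7350
|188.45 - 188.554| = 0.1040
|28.42 - 27.441| = 0.9790
hysteresis = max(diffs) = 1.0770

1.0770


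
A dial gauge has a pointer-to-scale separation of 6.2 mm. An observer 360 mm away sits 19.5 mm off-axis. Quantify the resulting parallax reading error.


error = h * offset / d
= 6.2 * 19.5 / 360
= 0.3358

0.3358


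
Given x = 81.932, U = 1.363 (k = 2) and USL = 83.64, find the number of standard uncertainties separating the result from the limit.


u = U / k = 1.363 / 2 = 0.6815
margin = |USL - x| = |83.64 - 81.932| = 1.708
z = margin / u = 1.708 / 0.6815
z = 2.5062

2.5062


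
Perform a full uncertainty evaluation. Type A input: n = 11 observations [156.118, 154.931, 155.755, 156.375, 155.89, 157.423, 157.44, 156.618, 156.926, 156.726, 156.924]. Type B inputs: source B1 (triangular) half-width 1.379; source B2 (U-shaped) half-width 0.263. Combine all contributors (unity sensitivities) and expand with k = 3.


mean = (156.118 + 154.931 + 155.755 + 156.375 + 155.89 + 157.423 + 157.44 + 156.618 + 156.926 + 156.726 + 156.924) / 11 = 156.466
s = sqrt(sum((x - mean)^2)/(n-1)) = 0.75495033
u_A = s / sqrt(n) = 0.75495033 / sqrt(11) = 0.22762609
u_B1 = 1.379 / sqrt(6) = 0.56297439
u_B2 = 0.263 / sqrt(2) = 0.18596908
uc = sqrt(0.22762609^2 + 0.56297439^2 + 0.18596908^2) = 0.63508921
U = k * uc = 3 * 0.63508921
U = 1.9053

1.9053


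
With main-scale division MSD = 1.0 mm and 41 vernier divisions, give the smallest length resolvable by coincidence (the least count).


LC = MSD / n_div
= 1.0 / 41
= 0.0244

0.0244


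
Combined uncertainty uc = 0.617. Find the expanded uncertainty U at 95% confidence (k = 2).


U = k * uc
U = 2 * 0.617
U = 1.2340

1.2340


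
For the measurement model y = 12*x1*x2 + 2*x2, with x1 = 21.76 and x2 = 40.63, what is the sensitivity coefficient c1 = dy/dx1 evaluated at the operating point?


y = 12*x1*x2 + 2*x2
dy/dx1 = 12*x2
Evaluate at x2 = 40.63: c1 = 12 * 40.63
c1 = 487.5600

487.5600


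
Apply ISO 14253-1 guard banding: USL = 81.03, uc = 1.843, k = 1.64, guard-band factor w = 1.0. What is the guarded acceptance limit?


U = k * uc = 1.64 * 1.843 = 3.02252
guard band g = w * U = 1.0 * 3.02252 = 3.02252
AL = USL - g = 81.03 - 3.02252
AL = 78.0075

78.0075


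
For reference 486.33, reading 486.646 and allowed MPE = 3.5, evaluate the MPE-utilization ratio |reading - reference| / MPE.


e = indication - reference = 486.646 - 486.33 = 0.3160
|e| = 0.3160
ratio = |e| / MPE = 0.3160 / 3.5
ratio = 0.0903

0.0903


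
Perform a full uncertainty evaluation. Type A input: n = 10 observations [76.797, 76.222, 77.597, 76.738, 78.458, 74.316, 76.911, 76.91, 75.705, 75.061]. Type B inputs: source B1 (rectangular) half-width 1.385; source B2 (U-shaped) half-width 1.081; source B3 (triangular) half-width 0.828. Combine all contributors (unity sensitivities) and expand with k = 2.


mean = (76.797 + 76.222 + 77.597 + 76.738 + 78.458 + 74.316 + 76.911 + 76.91 + 75.705 + 75.061) / 10 = 76.4715
s = sqrt(sum((x - mean)^2)/(n-1)) = 1.2046581
u_A = s / sqrt(n) = 1.2046581 / sqrt(10) = 0.38094634
u_B1 = 1.385 / sqrt(3) = 0.79963012
u_B2 = 1.081 / sqrt(2) = 0.76438243
u_B3 = 0.828 / sqrt(6) = 0.33802958
uc = sqrt(0.38094634^2 + 0.79963012^2 + 0.76438243^2 + 0.33802958^2) = 1.2178148
U = k * uc = 2 * 1.2178148
U = 2.4356

2.4356


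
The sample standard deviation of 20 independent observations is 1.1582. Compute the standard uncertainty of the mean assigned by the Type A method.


u_A = s / sqrt(n)
u_A = 1.1582 / sqrt(20)
u_A = 1.1582 / 4.472136
u_A = 0.2590

0.2590


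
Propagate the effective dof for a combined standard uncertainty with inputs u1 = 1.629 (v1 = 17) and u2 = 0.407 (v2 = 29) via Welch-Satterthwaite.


uc = sqrt(u1^2 + u2^2) = sqrt(1.629^2 + 0.407^2) = 1.6790741
v_eff = uc^4 / (u1^4/v1 + u2^4/v2)
= 1.6790741^4 / (1.629^4/17 + 0.407^4/29)
= 7.9483952 / 0.41517034
v_eff = 19.1449

19.1449


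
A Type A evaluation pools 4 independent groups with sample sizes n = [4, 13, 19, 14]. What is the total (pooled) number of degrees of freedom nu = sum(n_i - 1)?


nu = sum_i (n_i - 1)
nu = ((4 - 1) + (13 - 1) + (19 - 1) + (14 - 1))
nu = 3 + 12 + 18 + 13
nu = 46

46


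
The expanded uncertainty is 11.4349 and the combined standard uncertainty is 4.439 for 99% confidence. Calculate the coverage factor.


k = U / uc
k = 11.4349 / 4.439
k = 2.576

2.576


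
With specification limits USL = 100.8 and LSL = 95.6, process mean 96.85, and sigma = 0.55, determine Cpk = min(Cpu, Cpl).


Cpu = (USL - mean) / (3*sigma) = (100.8 - 96.85) / (3*0.55) = 2.3939
Cpl = (mean - LSL) / (3*sigma) = (96.85 - 95.6) / (3*0.55) = 0.7576
Cpk = min(Cpu, Cpl) = 0.7576

0.7576


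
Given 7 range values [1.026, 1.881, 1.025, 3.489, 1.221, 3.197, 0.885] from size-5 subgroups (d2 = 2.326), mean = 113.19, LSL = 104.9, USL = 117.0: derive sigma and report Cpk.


R_bar = (1.026 + 1.881 + 1.025 + 3.489 + 1.221 + 3.197 + 0.885) / 7 = 1.8177143
sigma = R_bar / d2 = 1.8177143 / 2.326 = 0.78147648
Cp = (USL - LSL)/(6*sigma) = (117.0 - 104.9)/(6*0.78147648) = 2.5806
Cpu = (117.0 - 113.19)/(3*0.78147648) = 1.6251
Cpl = (113.19 - 104.9)/(3*0.78147648) = 3.5360
Cpk = min(Cpu, Cpl) = 1.6251

1.6251


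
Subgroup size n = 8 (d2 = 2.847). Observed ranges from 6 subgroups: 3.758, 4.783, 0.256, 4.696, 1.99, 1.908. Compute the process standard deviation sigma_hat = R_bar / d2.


R_bar = (3.758 + 4.783 + 0.256 + 4.696 + 1.99 + 1.908) / 6
R_bar = 17.391 / 6 = 2.8985
sigma_hat = R_bar / d2 = 2.8985 / 2.847 = 1.0181

1.0181


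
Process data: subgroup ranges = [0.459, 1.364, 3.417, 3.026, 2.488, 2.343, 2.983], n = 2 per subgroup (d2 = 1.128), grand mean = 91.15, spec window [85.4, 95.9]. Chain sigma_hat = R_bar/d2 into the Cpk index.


R_bar = (0.459 + 1.364 + 3.417 + 3.026 + 2.488 + 2.343 + 2.983) / 7 = 2.2971429
sigma = R_bar / d2 = 2.2971429 / 1.128 = 2.0364742
Cp = (USL - LSL)/(6*sigma) = (95.9 - 85.4)/(6*2.0364742) = 0.8593
Cpu = (95.9 - 91.15)/(3*2.0364742) = 0.7775
Cpl = (91.15 - 85.4)/(3*2.0364742) = 0.9412
Cpk = min(Cpu, Cpl) = 0.7775

0.7775


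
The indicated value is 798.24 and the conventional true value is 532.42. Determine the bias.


Systematic error = measured - true
= 798.24 - 532.42
= 265.8200

265.8200


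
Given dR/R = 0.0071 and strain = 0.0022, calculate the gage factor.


GF = (dR/R) / epsilon
= 0.0071 / 0.0022
= 3.2273

3.2273


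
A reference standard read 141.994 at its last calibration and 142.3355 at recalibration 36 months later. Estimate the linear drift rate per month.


rate = (v2 - v1) / months
= (142.3355 - 141.994) / 36
= 0.3415 / 36
= 0.0095

0.0095


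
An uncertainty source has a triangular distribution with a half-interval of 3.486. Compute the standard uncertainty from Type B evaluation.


u_B = half_width / sqrt(6)
u_B = 3.486 / 2.4494897
u_B = 1.4232

1.4232


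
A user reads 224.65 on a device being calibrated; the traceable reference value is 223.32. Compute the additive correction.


Correction = standard - reading
= 223.32 - 224.65
= -1.3300

-1.3300


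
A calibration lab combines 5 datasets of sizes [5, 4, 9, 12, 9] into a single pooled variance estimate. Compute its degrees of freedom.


nu = sum_i (n_i - 1)
nu = ((5 - 1) + (4 - 1) + (9 - 1) + (12 - 1) + (9 - 1))
nu = 4 + 3 + 8 + 11 + 8
nu = 34

34


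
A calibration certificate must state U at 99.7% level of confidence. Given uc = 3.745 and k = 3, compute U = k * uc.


U = k * uc
U = 3 * 3.745
U = 11.2350

11.2350


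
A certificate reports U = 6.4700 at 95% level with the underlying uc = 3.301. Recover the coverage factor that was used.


k = U / uc
k = 6.4700 / 3.301
k = 1.96

1.96


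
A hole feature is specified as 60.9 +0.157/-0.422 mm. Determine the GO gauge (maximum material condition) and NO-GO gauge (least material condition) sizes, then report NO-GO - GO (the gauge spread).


GO = nominal - lower_tol (smallest hole = maximum material condition)
GO = 60.9 - 0.422 = 60.478
NO-GO = nominal + upper_tol (largest hole = least material condition)
NO-GO = 60.9 + 0.157 = 61.057
spread = NO-GO - GO = 61.057 - 60.478 = 0.5790

0.5790


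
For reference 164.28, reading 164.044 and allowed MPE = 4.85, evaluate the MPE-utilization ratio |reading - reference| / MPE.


e = indication - reference = 164.044 - 164.28 = -0.2360
|e| = 0.2360
ratio = |e| / MPE = 0.2360 / 4.85
ratio = 0.0487

0.0487


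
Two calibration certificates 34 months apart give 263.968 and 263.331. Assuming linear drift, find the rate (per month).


rate = (v2 - v1) / months
= (263.331 - 263.968) / 34
= -0.6370 / 34
= -0.0187

-0.0187


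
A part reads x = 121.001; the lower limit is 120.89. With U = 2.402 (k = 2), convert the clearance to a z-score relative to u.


u = U / k = 2.402 / 2 = 1.201
margin = |LSL - x| = |120.89 - 121.001| = 0.111
z = margin / u = 0.111 / 1.201
z = 0.0924

0.0924


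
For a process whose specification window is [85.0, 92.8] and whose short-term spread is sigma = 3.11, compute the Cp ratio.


Cp = (USL - LSL) / (6 * sigma)
= (92.8 - 85.0) / (6 * 3.11)
= 7.8000 / 18.6600
= 0.4180

0.4180


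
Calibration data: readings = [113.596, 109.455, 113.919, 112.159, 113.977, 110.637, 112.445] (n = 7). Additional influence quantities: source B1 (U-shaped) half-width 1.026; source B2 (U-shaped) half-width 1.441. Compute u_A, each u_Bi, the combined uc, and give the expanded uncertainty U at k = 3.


mean = (113.596 + 109.455 + 113.919 + 112.159 + 113.977 + 110.637 + 112.445) / 7 = 112.3125714
s = sqrt(sum((x - mean)^2)/(n-1)) = 1.7326521
u_A = s / sqrt(n) = 1.7326521 / sqrt(7) = 0.65488094
u_B1 = 1.026 / sqrt(2) = 0.72549156
u_B2 = 1.441 / sqrt(2) = 1.0189409
uc = sqrt(0.65488094^2 + 0.72549156^2 + 1.0189409^2) = 1.411895
U = k * uc = 3 * 1.411895
U = 4.2357

4.2357


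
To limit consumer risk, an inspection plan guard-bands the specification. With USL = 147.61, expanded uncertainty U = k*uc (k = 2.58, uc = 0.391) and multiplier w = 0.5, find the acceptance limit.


U = k * uc = 2.58 * 0.391 = 1.00878
guard band g = w * U = 0.5 * 1.00878 = 0.50439
AL = USL - g = 147.61 - 0.50439
AL = 147.1056

147.1056


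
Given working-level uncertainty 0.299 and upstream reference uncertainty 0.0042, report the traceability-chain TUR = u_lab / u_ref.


TUR = u_lab / u_ref
= 0.299 / 0.0042
= 71.1905

71.1905


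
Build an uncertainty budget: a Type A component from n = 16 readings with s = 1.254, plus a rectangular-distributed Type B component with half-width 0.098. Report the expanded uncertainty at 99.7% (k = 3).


u_A = s / sqrt(n) = 1.254 / sqrt(16) = 0.3135
u_B = half_width / sqrt(3) = 0.098 / sqrt(3) = 0.056580326
uc = sqrt(u_A^2 + u_B^2) = sqrt(0.3135^2 + 0.056580326^2) = 0.31856488
U = k * uc = 3 * 0.31856488
U = 0.9557

0.9557


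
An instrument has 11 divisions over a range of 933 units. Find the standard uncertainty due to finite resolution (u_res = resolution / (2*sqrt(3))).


resolution = range / divisions
resolution = 933 / 11 = 84.818182
u_res = resolution / (2*sqrt(3))
u_res = 84.818182 / 3.4641016
u_res = 24.4849

24.4849


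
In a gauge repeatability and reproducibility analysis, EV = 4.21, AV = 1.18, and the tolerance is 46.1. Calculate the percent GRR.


GRR = sqrt(EV^2 + AV^2) = sqrt(4.21^2 + 1.18^2) = 4.372242
%GRR = GRR / tol * 100 = 4.372242 / 46.1 * 100
%GRR = 9.4843

9.4843


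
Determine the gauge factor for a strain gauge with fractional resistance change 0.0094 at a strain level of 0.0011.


GF = (dR/R) / epsilon
= 0.0094 / 0.0011
= 8.5455

8.5455


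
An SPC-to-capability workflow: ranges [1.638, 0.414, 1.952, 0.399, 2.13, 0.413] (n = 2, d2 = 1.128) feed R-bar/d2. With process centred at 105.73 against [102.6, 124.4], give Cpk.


R_bar = (1.638 + 0.414 + 1.952 + 0.399 + 2.13 + 0.413) / 6 = 1.1576667
sigma = R_bar / d2 = 1.1576667 / 1.128 = 1.0263003
Cp = (USL - LSL)/(6*sigma) = (124.4 - 102.6)/(6*1.0263003) = 3.5402
Cpu = (124.4 - 105.73)/(3*1.0263003) = 6.0639
Cpl = (105.73 - 102.6)/(3*1.0263003) = 1.0166
Cpk = min(Cpu, Cpl) = 1.0166

1.0166


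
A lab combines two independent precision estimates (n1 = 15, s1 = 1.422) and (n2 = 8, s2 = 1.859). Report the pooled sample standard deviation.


s_p = sqrt(((n1-1)*s1^2 + (n2-1)*s2^2) / (n1+n2-2))
numerator = (15-1)*1.422^2 + (8-1)*1.859^2 = 28.309176 + 24.191167 = 52.500343
denominator = 15 + 8 - 2 = 21
s_p^2 = 52.500343 / 21 = 2.5000163
s_p = sqrt(2.5000163) = 1.5811

1.5811


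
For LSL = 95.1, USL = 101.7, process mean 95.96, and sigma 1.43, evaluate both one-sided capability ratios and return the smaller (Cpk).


Cpu = (USL - mean) / (3*sigma) = (101.7 - 95.96) / (3*1.43) = 1.3380
Cpl = (mean - LSL) / (3*sigma) = (95.96 - 95.1) / (3*1.43) = 0.2005
Cpk = min(Cpu, Cpl) = 0.2005

0.2005


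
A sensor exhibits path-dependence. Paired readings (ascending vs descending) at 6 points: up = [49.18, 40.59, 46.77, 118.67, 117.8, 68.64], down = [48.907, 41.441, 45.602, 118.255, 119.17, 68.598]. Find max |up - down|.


|49.18 - 48.907| = 0.2730
|40.59 - 41.441| = 0.8510
|46.77 - 45.602| = 1.1680
|118.67 - 118.255| = 0.4150
|117.8 - 119.17| = 1.3700
|68.64 - 68.598| = 0.0420
hysteresis = max(diffs) = 1.3700

1.3700


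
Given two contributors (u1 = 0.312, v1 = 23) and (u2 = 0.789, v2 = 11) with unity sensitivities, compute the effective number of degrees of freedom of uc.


uc = sqrt(u1^2 + u2^2) = sqrt(0.312^2 + 0.789^2) = 0.84844858
v_eff = uc^4 / (u1^4/v1 + u2^4/v2)
= 0.84844858^4 / (0.312^4/23 + 0.789^4/11)
= 0.51820561 / 0.035642211
v_eff = 14.5391

14.5391


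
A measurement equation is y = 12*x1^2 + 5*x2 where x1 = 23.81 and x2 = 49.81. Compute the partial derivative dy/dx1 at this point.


y = 12*x1^2 + 5*x2
dy/dx1 = 2*12*x1
Evaluate at x1 = 23.81: c1 = 24 * 23.81
c1 = 571.4400

571.4400


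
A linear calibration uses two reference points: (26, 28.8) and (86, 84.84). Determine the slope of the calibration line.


slope = (y2 - y1) / (x2 - x1)
= (84.84 - 28.8) / (86 - 26)
= 56.0400 / 60
= 0.9340

0.9340


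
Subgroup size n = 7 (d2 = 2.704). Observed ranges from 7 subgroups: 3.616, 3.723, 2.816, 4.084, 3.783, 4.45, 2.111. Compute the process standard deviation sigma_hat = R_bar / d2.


R_bar = (3.616 + 3.723 + 2.816 + 4.084 + 3.783 + 4.45 + 2.111) / 7
R_bar = 24.583 / 7 = 3.5118571
sigma_hat = R_bar / d2 = 3.5118571 / 2.704 = 1.2988

1.2988


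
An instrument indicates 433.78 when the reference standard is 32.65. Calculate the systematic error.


Systematic error = measured - true
= 433.78 - 32.65
= 401.1300

401.1300


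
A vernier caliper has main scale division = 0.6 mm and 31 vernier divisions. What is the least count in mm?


LC = MSD / n_div
= 0.6 / 31
= 0.0194

0.0194


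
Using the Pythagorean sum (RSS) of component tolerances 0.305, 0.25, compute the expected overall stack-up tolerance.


RSS = sqrt(0.305^2 + 0.25^2)
= sqrt(0.155525)
= 0.3944

0.3944


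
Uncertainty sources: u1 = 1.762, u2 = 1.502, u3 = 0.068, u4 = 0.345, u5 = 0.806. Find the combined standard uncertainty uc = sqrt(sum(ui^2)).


uc = sqrt(1.762^2 + 1.502^2 + 0.068^2 + 0.345^2 + 0.806^2)
uc = sqrt(6.133933)
uc = 2.4767

2.4767


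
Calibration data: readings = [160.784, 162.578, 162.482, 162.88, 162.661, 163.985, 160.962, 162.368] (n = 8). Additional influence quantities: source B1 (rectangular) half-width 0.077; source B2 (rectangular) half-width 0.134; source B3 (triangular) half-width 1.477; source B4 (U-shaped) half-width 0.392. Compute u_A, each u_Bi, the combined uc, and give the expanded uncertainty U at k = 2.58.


mean = (160.784 + 162.578 + 162.482 + 162.88 + 162.661 + 163.985 + 160.962 + 162.368) / 8 = 162.3375
s = sqrt(sum((x - mean)^2)/(n-1)) = 1.0349761
u_A = s / sqrt(n) = 1.0349761 / sqrt(8) = 0.36591931
u_B1 = 0.077 / sqrt(3) = 0.044455971
u_B2 = 0.134 / sqrt(3) = 0.077364936
u_B3 = 1.477 / sqrt(6) = 0.60298273
u_B4 = 0.392 / sqrt(2) = 0.27718586
uc = sqrt(0.36591931^2 + 0.044455971^2 + 0.077364936^2 + 0.60298273^2 + 0.27718586^2) = 0.76307194
U = k * uc = 2.58 * 0.76307194
U = 1.9687

1.9687


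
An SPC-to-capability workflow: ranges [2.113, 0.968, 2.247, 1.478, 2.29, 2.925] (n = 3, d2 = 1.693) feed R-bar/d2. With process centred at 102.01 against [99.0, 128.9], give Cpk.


R_bar = (2.113 + 0.968 + 2.247 + 1.478 + 2.29 + 2.925) / 6 = 2.0035
sigma = R_bar / d2 = 2.0035 / 1.693 = 1.1834022
Cp = (USL - LSL)/(6*sigma) = (128.9 - 99.0)/(6*1.1834022) = 4.2110
Cpu = (128.9 - 102.01)/(3*1.1834022) = 7.5742
Cpl = (102.01 - 99.0)/(3*1.1834022) = 0.8478
Cpk = min(Cpu, Cpl) = 0.8478

0.8478


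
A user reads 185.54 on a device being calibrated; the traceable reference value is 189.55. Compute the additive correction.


Correction = standard - reading
= 189.55 - 185.54
= 4.0100

4.0100


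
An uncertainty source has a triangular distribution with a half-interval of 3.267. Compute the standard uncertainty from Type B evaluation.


u_B = half_width / sqrt(6)
u_B = 3.267 / 2.4494897
u_B = 1.3337

1.3337


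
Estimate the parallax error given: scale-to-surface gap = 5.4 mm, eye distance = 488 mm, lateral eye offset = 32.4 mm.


error = h * offset / d
= 5.4 * 32.4 / 488
= 0.3585

0.3585


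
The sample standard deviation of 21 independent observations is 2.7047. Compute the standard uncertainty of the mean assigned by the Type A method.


u_A = s / sqrt(n)
u_A = 2.7047 / sqrt(21)
u_A = 2.7047 / 4.5825757
u_A = 0.5902

0.5902


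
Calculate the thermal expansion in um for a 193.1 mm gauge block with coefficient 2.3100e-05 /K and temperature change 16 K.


dL = L * alpha * dT
= 193.1 * 2.3100e-05 * 16
= 0.0713698 mm
dL_um = 0.0713698 * 1000 = 71.3698 um

71.3698


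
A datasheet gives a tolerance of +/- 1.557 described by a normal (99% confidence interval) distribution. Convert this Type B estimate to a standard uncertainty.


u_B = half_width / 2.576
u_B = 1.557 / 2.576
u_B = 0.6044

0.6044


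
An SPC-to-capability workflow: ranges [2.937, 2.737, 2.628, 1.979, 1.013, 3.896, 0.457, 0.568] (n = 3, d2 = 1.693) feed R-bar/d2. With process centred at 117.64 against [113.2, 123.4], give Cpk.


R_bar = (2.937 + 2.737 + 2.628 + 1.979 + 1.013 + 3.896 + 0.457 + 0.568) / 8 = 2.026875
sigma = R_bar / d2 = 2.026875 / 1.693 = 1.1972091
Cp = (USL - LSL)/(6*sigma) = (123.4 - 113.2)/(6*1.1972091) = 1.4200
Cpu = (123.4 - 117.64)/(3*1.1972091) = 1.6037
Cpl = (117.64 - 113.2)/(3*1.1972091) = 1.2362
Cpk = min(Cpu, Cpl) = 1.2362

1.2362


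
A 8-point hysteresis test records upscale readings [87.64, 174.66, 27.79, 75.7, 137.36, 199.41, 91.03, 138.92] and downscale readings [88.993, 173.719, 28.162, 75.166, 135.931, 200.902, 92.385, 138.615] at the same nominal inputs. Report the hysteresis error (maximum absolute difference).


|87.64 - 88.993| = 1.3530
|174.66 - 173.719| = 0.9410
|27.79 - 28.162| = 0.3720
|75.7 - 75.166| = 0.5340
|137.36 - 135.931| = 1.4290
|199.41 - 200.902| = 1.4920
|91.03 - 92.385| = 1.3550
|138.92 - 138.615| = 0.3050
hysteresis = max(diffs) = 1.4920

1.4920


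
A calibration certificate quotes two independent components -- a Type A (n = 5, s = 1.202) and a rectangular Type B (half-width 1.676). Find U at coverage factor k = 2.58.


u_A = s / sqrt(n) = 1.202 / sqrt(5) = 0.53755074
u_B = half_width / sqrt(3) = 1.676 / sqrt(3) = 0.96763905
uc = sqrt(u_A^2 + u_B^2) = sqrt(0.53755074^2 + 0.96763905^2) = 1.1069264
U = k * uc = 2.58 * 1.1069264
U = 2.8559

2.8559


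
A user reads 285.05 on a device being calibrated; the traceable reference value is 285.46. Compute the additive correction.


Correction = standard - reading
= 285.46 - 285.05
= 0.4100

0.4100


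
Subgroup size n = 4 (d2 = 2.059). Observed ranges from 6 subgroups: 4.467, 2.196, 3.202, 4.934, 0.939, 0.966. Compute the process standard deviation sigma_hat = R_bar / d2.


R_bar = (4.467 + 2.196 + 3.202 + 4.934 + 0.939 + 0.966) / 6
R_bar = 16.704 / 6 = 2.784
sigma_hat = R_bar / d2 = 2.784 / 2.059 = 1.3521

1.3521


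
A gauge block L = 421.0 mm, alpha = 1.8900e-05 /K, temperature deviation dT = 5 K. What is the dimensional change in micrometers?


dL = L * alpha * dT
= 421.0 * 1.8900e-05 * 5
= 0.0397845 mm
dL_um = 0.0397845 * 1000 = 39.7845 um

39.7845


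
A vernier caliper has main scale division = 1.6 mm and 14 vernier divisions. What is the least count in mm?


LC = MSD / n_div
= 1.6 / 14
= 0.1143

0.1143


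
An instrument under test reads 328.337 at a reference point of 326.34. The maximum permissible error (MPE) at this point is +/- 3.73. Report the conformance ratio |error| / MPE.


e = indication - reference = 328.337 - 326.34 = 1.9970
|e| = 1.9970
ratio = |e| / MPE = 1.9970 / 3.73
ratio = 0.5354

0.5354


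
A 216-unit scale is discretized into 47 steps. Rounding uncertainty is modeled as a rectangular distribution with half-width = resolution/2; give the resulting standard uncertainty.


resolution = range / divisions
resolution = 216 / 47 = 4.5957447
u_res = resolution / (2*sqrt(3))
u_res = 4.5957447 / 3.4641016
u_res = 1.3267

1.3267


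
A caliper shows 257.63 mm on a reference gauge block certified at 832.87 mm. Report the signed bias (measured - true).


Systematic error = measured - true
= 257.63 - 832.87
= -575.2400

-575.2400


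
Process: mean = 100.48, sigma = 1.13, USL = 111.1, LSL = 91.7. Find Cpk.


Cpu = (USL - mean) / (3*sigma) = (111.1 - 100.48) / (3*1.13) = 3.1327
Cpl = (mean - LSL) / (3*sigma) = (100.48 - 91.7) / (3*1.13) = 2.5900
Cpk = min(Cpu, Cpl) = 2.5900

2.5900


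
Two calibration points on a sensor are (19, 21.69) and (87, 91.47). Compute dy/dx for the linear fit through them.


slope = (y2 - y1) / (x2 - x1)
= (91.47 - 21.69) / (87 - 19)
= 69.7800 / 68
= 1.0262

1.0262


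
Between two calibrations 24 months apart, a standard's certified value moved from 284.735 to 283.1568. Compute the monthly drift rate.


rate = (v2 - v1) / months
= (283.1568 - 284.735) / 24
= -1.5782 / 24
= -0.0658

-0.0658


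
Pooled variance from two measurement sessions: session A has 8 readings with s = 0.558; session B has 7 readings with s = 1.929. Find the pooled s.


s_p = sqrt(((n1-1)*s1^2 + (n2-1)*s2^2) / (n1+n2-2))
numerator = (8-1)*0.558^2 + (7-1)*1.929^2 = 2.179548 + 22.326246 = 24.505794
denominator = 8 + 7 - 2 = 13
s_p^2 = 24.505794 / 13 = 1.8850611
s_p = sqrt(1.8850611) = 1.3730

1.3730


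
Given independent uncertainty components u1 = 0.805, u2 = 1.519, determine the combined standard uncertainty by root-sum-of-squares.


uc = sqrt(0.805^2 + 1.519^2)
uc = sqrt(2.955386)
uc = 1.7191

1.7191


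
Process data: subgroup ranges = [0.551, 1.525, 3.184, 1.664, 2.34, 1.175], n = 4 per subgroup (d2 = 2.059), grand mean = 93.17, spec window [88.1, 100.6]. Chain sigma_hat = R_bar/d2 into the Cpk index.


R_bar = (0.551 + 1.525 + 3.184 + 1.664 + 2.34 + 1.175) / 6 = 1.7398333
sigma = R_bar / d2 = 1.7398333 / 2.059 = 0.84498946
Cp = (USL - LSL)/(6*sigma) = (100.6 - 88.1)/(6*0.84498946) = 2.4655
Cpu = (100.6 - 93.17)/(3*0.84498946) = 2.9310
Cpl = (93.17 - 88.1)/(3*0.84498946) = 2.0000
Cpk = min(Cpu, Cpl) = 2.0000

2.0000


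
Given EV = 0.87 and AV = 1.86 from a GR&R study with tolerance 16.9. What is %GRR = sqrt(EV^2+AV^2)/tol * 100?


GRR = sqrt(EV^2 + AV^2) = sqrt(0.87^2 + 1.86^2) = 2.0534118
%GRR = GRR / tol * 100 = 2.0534118 / 16.9 * 100
%GRR = 12.1504

12.1504


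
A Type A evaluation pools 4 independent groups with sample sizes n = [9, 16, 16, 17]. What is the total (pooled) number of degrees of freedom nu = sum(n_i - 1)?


nu = sum_i (n_i - 1)
nu = ((9 - 1) + (16 - 1) + (16 - 1) + (17 - 1))
nu = 8 + 15 + 15 + 16
nu = 54

54


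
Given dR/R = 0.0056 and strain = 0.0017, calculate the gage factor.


GF = (dR/R) / epsilon
= 0.0056 / 0.0017
= 3.2941

3.2941


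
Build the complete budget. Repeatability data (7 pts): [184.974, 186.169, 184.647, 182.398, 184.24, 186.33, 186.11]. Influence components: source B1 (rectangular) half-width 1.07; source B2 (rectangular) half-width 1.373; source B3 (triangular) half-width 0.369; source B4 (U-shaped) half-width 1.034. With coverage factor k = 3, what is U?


mean = (184.974 + 186.169 + 184.647 + 182.398 + 184.24 + 186.33 + 186.11) / 7 = 184.9811429
s = sqrt(sum((x - mean)^2)/(n-1)) = 1.4046566
u_A = s / sqrt(n) = 1.4046566 / sqrt(7) = 0.53091029
u_B1 = 1.07 / sqrt(3) = 0.61776479
u_B2 = 1.373 / sqrt(3) = 0.79270192
u_B3 = 0.369 / sqrt(6) = 0.15064362
u_B4 = 1.034 / sqrt(2) = 0.73114841
uc = sqrt(0.53091029^2 + 0.61776479^2 + 0.79270192^2 + 0.15064362^2 + 0.73114841^2) = 1.3598334
U = k * uc = 3 * 1.3598334
U = 4.0795

4.0795


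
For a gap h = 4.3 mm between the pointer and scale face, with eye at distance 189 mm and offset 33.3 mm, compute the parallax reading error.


error = h * offset / d
= 4.3 * 33.3 / 189
= 0.7576

0.7576


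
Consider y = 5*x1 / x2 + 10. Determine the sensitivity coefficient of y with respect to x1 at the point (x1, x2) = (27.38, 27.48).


y = 5*x1 / x2 + 10
dy/dx1 = 5/x2
Evaluate at x2 = 27.48: c1 = 5 / 27.48
c1 = 0.1820

0.1820


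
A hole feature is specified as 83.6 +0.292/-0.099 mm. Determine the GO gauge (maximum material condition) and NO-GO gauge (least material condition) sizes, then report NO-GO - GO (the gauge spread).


GO = nominal - lower_tol (smallest hole = maximum material condition)
GO = 83.6 - 0.099 = 83.501
NO-GO = nominal + upper_tol (largest hole = least material condition)
NO-GO = 83.6 + 0.292 = 83.892
spread = NO-GO - GO = 83.892 - 83.501 = 0.3910

0.3910


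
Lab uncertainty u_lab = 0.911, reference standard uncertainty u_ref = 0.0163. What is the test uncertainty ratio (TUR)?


TUR = u_lab / u_ref
= 0.911 / 0.0163
= 55.8896

55.8896


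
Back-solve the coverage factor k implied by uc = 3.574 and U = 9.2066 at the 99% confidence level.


k = U / uc
k = 9.2066 / 3.574
k = 2.576

2.576
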